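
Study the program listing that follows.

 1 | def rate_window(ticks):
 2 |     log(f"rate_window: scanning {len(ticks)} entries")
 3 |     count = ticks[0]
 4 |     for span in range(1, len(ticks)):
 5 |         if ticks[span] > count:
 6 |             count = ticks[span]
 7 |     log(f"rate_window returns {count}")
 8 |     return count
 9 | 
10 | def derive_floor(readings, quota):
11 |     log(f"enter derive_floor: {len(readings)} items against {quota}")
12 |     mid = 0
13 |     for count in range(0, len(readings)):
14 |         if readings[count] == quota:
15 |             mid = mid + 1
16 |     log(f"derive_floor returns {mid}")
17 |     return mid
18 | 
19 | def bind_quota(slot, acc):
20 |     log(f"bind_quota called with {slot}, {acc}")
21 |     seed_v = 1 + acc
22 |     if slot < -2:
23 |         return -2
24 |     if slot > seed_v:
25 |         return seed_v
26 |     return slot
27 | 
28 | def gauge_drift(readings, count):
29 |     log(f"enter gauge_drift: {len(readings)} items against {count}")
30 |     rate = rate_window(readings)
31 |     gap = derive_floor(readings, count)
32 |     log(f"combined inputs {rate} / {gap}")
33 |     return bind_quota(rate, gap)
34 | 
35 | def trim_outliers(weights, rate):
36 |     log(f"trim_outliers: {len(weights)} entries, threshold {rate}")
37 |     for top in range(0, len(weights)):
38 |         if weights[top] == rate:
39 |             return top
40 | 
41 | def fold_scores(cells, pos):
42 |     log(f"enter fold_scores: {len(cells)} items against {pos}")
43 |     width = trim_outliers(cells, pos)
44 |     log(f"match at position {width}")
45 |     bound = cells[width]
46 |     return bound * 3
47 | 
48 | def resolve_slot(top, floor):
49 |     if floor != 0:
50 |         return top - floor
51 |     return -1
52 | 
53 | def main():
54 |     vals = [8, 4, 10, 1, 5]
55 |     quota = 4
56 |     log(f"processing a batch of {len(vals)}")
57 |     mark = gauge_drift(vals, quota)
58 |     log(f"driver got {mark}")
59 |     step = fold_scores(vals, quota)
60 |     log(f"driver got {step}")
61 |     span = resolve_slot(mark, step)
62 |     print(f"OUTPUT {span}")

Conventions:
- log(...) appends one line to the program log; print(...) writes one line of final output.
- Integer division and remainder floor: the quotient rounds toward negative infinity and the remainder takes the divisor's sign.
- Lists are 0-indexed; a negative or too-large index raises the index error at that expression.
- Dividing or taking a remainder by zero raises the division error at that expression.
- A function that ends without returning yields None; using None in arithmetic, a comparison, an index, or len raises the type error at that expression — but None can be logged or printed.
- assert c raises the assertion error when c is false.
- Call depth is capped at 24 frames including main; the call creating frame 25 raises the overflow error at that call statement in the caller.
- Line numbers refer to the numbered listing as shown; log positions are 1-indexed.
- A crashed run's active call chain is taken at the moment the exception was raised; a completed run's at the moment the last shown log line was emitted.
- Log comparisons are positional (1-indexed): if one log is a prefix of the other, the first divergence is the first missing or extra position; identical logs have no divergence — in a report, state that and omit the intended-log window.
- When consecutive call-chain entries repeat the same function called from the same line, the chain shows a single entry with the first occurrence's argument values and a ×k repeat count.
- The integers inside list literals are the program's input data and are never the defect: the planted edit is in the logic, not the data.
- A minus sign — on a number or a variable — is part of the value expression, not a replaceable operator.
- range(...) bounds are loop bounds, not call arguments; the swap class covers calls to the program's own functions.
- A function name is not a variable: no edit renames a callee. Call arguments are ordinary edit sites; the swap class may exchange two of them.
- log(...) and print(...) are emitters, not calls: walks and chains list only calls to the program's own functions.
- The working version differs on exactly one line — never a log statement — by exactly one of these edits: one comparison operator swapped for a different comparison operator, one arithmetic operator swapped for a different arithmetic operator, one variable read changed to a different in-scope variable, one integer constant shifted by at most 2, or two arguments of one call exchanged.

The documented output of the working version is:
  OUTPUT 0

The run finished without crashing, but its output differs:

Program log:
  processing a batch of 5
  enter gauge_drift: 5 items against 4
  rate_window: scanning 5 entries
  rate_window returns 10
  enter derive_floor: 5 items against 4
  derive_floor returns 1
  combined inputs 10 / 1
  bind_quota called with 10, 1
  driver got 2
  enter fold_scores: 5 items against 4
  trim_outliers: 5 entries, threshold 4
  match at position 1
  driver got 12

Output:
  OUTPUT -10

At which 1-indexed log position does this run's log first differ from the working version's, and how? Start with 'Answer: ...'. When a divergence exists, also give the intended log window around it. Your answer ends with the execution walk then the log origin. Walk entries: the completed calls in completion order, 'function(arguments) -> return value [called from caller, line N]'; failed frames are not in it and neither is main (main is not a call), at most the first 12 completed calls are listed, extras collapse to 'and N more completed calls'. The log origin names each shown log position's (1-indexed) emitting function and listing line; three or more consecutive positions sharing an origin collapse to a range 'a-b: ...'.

Answer: none — the logs agree in full.
Execution walk:
  rate_window([8, 4, 10, 1, 5]) -> 10  [called from gauge_drift, line 30]
  derive_floor([8, 4, 10, 1, 5], 4) -> 1  [called from gauge_drift, line 31]
  bind_quota(10, 1) -> 2  [called from gauge_drift, line 33]
  gauge_drift([8, 4, 10, 1, 5], 4) -> 2  [called from main, line 57]
  trim_outliers([8, 4, 10, 1, 5], 4) -> 1  [called from fold_scores, line 43]
  fold_scores([8, 4, 10, 1, 5], 4) -> 12  [called from main, line 59]
  resolve_slot(2, 12) -> -10  [called from main, line 61]
Log line origins:
  1: from main, line 56
  2: from gauge_drift, line 29
  3: from rate_window, line 2
  4: from rate_window, line 7
  5: from derive_floor, line 11
  6: from derive_floor, line 16
  7: from gauge_drift, line 32
  8: from bind_quota, line 20
  9: from main, line 58
  10: from fold_scores, line 42
  11: from trim_outliers, line 36
  12: from fold_scores, line 44
  13: from main, line 60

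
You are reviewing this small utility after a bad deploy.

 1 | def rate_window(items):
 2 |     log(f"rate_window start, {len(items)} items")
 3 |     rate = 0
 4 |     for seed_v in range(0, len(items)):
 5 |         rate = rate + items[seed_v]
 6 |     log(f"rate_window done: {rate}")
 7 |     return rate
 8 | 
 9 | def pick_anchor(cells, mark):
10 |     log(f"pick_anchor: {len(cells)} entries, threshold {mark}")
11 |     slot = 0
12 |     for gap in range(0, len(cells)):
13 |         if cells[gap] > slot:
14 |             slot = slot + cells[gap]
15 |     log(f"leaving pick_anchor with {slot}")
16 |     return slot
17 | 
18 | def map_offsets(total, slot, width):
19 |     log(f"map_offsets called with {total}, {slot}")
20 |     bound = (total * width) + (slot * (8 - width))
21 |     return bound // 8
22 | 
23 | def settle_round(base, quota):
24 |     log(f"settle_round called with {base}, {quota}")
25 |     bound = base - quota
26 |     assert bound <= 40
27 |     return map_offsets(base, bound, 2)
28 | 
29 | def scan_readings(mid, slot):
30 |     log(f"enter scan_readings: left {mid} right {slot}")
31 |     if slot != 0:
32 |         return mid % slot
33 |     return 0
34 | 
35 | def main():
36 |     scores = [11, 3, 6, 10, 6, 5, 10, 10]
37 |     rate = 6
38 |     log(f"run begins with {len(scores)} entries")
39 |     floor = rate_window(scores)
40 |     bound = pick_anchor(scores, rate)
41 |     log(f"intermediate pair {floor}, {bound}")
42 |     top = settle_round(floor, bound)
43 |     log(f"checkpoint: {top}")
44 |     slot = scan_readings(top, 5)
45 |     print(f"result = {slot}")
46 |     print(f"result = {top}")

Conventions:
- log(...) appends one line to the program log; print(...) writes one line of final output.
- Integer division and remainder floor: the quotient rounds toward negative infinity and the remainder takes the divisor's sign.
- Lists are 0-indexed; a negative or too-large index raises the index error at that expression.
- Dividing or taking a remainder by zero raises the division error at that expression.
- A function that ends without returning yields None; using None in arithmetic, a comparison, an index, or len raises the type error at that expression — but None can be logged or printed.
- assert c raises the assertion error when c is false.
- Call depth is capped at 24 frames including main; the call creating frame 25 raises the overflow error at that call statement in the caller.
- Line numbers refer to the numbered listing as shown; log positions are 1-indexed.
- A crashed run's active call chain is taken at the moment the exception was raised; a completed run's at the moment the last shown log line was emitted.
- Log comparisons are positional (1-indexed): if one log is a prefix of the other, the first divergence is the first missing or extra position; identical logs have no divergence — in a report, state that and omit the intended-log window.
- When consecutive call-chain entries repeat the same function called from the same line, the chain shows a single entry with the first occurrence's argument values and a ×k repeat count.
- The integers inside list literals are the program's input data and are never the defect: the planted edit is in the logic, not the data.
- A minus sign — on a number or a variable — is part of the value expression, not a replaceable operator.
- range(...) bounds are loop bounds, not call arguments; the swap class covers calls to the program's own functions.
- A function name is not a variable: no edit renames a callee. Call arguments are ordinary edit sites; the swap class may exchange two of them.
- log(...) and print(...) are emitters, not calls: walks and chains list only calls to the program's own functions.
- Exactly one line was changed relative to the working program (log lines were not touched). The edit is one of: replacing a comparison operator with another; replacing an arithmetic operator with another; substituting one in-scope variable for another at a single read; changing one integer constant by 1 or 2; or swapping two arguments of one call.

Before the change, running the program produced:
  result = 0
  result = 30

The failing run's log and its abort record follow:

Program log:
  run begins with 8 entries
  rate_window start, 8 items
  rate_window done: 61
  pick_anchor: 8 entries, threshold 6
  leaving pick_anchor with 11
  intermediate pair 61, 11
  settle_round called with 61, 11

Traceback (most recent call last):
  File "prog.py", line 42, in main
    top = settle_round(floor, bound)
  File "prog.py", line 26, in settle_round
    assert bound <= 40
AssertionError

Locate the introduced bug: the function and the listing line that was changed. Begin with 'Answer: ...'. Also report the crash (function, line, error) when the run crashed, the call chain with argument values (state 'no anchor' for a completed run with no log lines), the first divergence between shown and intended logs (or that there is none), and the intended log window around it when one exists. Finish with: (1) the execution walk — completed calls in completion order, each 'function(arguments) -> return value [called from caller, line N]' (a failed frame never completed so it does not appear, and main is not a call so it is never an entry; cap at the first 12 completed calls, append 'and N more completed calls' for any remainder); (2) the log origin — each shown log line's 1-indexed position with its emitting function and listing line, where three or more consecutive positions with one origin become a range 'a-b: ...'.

Answer: the defect is in pick_anchor at line 13.
The tell: Position 5 is the first bad log line: 'leaving pick_anchor with 11' should read 'leaving pick_anchor with 41'.
Crash: settle_round, line 26, AssertionError.
Call chain: main -> settle_round(61, 11) (called at line 42).
First divergence: position 5 — the shown line 'leaving pick_anchor with 11' should read 'leaving pick_anchor with 41'.
Intended log window:
  3: rate_window done: 61
  4: pick_anchor: 8 entries, threshold 6
  5: leaving pick_anchor with 41
  6: intermediate pair 61, 41
Execution walk:
  rate_window([11, 3, 6, 10, 6, 5, 10, 10]) -> 61  [called from main, line 39]
  pick_anchor([11, 3, 6, 10, 6, 5, 10, 10], 6) -> 11  [called from main, line 40]
Log origin:
  1 — main, line 38
  2 — rate_window, line 2
  3 — rate_window, line 6
  4 — pick_anchor, line 10
  5 — pick_anchor, line 15
  6 — main, line 41
  7 — settle_round, line 24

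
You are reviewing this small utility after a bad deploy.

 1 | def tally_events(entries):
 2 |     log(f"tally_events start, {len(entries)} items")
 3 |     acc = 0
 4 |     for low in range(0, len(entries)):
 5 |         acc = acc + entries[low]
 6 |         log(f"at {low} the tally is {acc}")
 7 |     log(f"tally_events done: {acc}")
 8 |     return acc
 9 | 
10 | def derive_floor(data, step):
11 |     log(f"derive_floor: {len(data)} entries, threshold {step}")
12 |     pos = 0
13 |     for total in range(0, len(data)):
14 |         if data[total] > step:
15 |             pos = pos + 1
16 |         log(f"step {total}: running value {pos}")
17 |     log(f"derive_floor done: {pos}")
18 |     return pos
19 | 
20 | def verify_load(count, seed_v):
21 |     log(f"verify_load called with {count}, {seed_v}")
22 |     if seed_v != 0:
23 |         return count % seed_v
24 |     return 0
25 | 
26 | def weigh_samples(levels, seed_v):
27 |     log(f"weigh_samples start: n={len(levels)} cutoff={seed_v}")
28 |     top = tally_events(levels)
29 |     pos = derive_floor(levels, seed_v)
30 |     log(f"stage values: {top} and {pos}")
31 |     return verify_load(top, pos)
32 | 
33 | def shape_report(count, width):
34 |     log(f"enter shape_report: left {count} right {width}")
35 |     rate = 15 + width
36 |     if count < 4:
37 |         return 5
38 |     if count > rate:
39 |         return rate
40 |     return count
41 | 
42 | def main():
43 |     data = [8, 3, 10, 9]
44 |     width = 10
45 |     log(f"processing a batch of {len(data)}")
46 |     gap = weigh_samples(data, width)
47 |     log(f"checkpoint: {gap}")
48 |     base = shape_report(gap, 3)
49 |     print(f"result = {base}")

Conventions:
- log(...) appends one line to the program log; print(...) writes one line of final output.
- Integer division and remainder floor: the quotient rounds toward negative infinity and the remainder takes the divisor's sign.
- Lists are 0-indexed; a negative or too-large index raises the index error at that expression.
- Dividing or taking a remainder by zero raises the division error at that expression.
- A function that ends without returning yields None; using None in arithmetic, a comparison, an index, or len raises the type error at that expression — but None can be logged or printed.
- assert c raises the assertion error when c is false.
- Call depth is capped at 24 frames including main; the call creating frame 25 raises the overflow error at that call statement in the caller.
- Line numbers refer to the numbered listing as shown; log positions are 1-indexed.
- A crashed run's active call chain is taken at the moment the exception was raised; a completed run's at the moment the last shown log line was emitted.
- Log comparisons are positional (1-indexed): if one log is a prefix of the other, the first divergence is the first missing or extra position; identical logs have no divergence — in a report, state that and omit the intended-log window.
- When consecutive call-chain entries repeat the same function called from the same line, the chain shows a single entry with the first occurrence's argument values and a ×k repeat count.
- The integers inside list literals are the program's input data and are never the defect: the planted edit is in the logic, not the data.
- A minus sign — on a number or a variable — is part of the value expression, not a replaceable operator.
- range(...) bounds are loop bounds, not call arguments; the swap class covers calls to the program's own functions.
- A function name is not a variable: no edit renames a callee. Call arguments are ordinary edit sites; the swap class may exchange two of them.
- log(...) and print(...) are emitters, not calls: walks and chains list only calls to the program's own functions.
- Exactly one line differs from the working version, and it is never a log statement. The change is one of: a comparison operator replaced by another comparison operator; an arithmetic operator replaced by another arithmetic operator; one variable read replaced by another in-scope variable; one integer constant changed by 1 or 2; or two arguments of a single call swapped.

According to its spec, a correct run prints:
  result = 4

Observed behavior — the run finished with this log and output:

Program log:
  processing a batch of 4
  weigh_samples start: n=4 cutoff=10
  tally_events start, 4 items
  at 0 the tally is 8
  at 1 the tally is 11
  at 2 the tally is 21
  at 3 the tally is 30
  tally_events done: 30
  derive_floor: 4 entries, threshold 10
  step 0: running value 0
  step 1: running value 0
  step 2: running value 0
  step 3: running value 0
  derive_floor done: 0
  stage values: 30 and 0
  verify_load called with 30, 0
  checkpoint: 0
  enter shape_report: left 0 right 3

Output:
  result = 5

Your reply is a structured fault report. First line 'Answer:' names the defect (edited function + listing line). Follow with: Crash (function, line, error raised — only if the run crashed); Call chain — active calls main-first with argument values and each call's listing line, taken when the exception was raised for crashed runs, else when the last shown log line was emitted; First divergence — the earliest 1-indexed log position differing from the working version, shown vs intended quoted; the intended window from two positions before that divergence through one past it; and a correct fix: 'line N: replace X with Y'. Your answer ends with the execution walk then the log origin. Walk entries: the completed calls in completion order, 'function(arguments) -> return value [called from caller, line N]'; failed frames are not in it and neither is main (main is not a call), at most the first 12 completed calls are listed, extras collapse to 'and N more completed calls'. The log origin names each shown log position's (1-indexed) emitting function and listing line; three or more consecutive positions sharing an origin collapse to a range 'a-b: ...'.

Answer: the defect is in shape_report at line 37.
Key fact: Every logged value matches the working version; the printed result is what differs.
Call chain: main -> shape_report(0, 3) (called at line 48).
First divergence: none — the logs agree in full.
Execution walk:
  tally_events([8, 3, 10, 9]) -> 30  [called from weigh_samples, line 28]
  derive_floor([8, 3, 10, 9], 10) -> 0  [called from weigh_samples, line 29]
  verify_load(30, 0) -> 0  [called from weigh_samples, line 31]
  weigh_samples([8, 3, 10, 9], 10) -> 0  [called from main, line 46]
  shape_report(0, 3) -> 5  [called from main, line 48]
Log origins:
  1: logged in main at line 45
  2: logged in weigh_samples at line 27
  3: logged in tally_events at line 2
  4-7: logged in tally_events at line 6
  8: logged in tally_events at line 7
  9: logged in derive_floor at line 11
  10-13: logged in derive_floor at line 16
  14: logged in derive_floor at line 17
  15: logged in weigh_samples at line 30
  16: logged in verify_load at line 21
  17: logged in main at line 47
  18: logged in shape_report at line 34
A correct fix: line 37: replace `5` with `4`.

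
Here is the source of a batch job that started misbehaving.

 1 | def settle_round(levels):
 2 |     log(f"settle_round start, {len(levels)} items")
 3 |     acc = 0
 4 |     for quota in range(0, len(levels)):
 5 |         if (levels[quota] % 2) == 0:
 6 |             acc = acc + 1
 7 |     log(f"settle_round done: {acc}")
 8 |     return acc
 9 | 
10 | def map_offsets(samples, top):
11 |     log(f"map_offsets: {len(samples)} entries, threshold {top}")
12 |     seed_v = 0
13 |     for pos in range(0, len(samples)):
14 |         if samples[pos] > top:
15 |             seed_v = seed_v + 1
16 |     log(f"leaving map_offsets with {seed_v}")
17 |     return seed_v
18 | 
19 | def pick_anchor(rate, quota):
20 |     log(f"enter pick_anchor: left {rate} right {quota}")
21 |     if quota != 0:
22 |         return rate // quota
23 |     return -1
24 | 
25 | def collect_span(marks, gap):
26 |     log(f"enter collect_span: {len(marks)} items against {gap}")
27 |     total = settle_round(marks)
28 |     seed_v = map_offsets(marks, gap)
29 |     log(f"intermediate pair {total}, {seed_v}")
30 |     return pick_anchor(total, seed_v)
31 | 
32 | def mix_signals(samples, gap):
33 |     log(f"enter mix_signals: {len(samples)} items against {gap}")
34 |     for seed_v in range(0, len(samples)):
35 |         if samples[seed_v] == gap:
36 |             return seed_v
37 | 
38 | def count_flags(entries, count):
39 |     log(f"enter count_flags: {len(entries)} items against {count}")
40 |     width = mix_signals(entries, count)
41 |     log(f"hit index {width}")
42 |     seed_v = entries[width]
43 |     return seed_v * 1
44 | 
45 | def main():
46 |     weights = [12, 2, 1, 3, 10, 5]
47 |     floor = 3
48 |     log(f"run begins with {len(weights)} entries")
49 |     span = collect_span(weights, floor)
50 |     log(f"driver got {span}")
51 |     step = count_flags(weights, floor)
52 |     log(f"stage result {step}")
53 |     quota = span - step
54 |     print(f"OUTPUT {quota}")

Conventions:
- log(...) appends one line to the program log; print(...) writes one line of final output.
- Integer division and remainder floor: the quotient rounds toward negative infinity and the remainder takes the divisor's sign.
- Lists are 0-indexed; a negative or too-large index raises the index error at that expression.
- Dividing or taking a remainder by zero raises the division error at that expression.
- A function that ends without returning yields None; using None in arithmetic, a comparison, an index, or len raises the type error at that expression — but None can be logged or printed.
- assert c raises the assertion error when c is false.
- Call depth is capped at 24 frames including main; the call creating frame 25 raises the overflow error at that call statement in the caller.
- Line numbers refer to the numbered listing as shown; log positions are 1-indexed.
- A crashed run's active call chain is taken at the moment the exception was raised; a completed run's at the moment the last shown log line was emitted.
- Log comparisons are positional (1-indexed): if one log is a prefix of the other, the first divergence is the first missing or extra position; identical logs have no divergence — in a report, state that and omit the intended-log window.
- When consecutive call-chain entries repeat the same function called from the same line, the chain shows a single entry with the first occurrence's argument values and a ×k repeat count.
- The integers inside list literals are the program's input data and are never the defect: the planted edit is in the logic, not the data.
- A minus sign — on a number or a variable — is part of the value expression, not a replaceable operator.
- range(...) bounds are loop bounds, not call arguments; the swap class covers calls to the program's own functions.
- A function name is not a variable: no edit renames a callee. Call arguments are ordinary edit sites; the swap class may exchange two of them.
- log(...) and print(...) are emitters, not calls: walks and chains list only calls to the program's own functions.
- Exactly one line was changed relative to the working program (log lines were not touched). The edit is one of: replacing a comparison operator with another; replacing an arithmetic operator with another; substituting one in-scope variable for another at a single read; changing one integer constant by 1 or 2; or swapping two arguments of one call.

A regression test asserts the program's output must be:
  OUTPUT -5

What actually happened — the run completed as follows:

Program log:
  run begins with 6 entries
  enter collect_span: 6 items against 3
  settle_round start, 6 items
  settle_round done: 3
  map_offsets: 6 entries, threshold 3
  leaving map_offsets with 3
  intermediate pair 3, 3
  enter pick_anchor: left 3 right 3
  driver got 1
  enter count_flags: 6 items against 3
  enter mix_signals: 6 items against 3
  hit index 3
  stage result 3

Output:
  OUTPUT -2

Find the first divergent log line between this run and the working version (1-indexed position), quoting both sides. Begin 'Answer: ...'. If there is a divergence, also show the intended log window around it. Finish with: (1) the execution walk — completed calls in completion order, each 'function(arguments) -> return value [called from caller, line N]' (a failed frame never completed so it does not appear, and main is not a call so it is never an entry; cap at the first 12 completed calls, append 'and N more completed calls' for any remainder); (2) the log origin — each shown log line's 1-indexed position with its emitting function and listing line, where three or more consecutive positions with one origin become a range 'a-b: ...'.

Answer: position 13 — shown 'stage result 3', intended 'stage result 6'.
Intended log window:
  11: enter mix_signals: 6 items against 3
  12: hit index 3
  13: stage result 6
Execution walk:
  settle_round([12, 2, 1, 3, 10, 5]) -> 3  [called from collect_span, line 27]
  map_offsets([12, 2, 1, 3, 10, 5], 3) -> 3  [called from collect_span, line 28]
  pick_anchor(3, 3) -> 1  [called from collect_span, line 30]
  collect_span([12, 2, 1, 3, 10, 5], 3) -> 1  [called from main, line 49]
  mix_signals([12, 2, 1, 3, 10, 5], 3) -> 3  [called from count_flags, line 40]
  count_flags([12, 2, 1, 3, 10, 5], 3) -> 3  [called from main, line 51]
Log origin:
  1: logged in main at line 48
  2: logged in collect_span at line 26
  3: logged in settle_round at line 2
  4: logged in settle_round at line 7
  5: logged in map_offsets at line 11
  6: logged in map_offsets at line 16
  7: logged in collect_span at line 29
  8: logged in pick_anchor at line 20
  9: logged in main at line 50
  10: logged in count_flags at line 39
  11: logged in mix_signals at line 33
  12: logged in count_flags at line 41
  13: logged in main at line 52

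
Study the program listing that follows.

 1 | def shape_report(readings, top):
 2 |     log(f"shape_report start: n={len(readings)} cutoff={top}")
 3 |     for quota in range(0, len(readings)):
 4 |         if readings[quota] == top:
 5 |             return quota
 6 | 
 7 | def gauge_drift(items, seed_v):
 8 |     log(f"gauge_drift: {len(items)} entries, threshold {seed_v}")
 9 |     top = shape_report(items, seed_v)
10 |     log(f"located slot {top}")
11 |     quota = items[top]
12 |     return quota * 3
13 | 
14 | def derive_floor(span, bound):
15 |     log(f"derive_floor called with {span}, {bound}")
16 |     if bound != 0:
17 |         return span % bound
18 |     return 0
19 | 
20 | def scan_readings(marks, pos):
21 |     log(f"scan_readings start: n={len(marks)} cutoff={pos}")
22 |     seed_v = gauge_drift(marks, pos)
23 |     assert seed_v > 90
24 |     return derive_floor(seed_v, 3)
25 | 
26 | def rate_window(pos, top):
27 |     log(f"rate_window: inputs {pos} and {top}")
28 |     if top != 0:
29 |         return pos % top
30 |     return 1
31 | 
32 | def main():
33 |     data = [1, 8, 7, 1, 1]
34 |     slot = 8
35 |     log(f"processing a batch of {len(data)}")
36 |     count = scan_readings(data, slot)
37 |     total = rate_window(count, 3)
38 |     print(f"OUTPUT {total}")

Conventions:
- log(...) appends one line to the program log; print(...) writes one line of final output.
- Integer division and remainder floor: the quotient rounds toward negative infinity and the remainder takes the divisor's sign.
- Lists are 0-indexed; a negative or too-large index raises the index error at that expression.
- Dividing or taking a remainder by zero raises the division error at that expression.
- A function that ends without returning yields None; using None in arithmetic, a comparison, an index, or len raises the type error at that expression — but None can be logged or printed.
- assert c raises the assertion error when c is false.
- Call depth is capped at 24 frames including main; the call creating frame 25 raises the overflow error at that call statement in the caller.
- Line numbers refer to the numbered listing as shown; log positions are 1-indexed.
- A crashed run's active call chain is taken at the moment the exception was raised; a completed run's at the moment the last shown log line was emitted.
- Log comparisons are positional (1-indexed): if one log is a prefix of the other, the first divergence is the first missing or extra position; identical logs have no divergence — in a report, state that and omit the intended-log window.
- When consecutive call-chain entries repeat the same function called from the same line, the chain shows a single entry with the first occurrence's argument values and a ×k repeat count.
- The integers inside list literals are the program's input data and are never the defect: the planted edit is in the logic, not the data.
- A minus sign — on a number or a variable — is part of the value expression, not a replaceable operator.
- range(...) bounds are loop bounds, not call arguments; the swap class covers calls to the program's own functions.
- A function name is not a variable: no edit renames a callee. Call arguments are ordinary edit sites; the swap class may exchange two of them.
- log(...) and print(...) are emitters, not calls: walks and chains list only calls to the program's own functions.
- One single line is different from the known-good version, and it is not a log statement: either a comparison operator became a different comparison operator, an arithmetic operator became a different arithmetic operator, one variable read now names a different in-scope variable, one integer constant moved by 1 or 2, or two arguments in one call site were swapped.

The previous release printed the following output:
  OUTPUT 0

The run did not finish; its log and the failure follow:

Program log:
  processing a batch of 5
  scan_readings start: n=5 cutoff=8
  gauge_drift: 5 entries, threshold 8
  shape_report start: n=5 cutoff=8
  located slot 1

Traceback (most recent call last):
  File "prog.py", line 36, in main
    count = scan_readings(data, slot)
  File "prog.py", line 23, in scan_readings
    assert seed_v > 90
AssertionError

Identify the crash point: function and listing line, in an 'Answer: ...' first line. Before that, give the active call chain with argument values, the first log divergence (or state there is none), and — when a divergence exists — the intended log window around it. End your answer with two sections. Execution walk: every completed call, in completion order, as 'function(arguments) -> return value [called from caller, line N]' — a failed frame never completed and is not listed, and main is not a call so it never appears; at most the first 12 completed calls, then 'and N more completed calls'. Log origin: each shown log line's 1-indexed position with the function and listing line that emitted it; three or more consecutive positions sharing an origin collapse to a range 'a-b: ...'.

Answer: the error was raised in scan_readings, line 23.
Core observation: The faulty run's log stops after 5 lines; the working version's next line would be 'derive_floor called with 24, 3'.
Call chain: main -> scan_readings([1, 8, 7, 1, 1], 8) (called at line 36).
First divergence: position 6 (shown log ended at 5 lines; the working version continues: 'derive_floor called with 24, 3').
Intended log window:
  4: shape_report start: n=5 cutoff=8
  5: located slot 1
  6: derive_floor called with 24, 3
  7: rate_window: inputs 0 and 3
Execution walk:
  shape_report([1, 8, 7, 1, 1], 8) -> 1  [called from gauge_drift, line 9]
  gauge_drift([1, 8, 7, 1, 1], 8) -> 24  [called from scan_readings, line 22]
Log line origins:
  1: logged in main at line 35
  2: logged in scan_readings at line 21
  3: logged in gauge_drift at line 8
  4: logged in shape_report at line 2
  5: logged in gauge_drift at line 10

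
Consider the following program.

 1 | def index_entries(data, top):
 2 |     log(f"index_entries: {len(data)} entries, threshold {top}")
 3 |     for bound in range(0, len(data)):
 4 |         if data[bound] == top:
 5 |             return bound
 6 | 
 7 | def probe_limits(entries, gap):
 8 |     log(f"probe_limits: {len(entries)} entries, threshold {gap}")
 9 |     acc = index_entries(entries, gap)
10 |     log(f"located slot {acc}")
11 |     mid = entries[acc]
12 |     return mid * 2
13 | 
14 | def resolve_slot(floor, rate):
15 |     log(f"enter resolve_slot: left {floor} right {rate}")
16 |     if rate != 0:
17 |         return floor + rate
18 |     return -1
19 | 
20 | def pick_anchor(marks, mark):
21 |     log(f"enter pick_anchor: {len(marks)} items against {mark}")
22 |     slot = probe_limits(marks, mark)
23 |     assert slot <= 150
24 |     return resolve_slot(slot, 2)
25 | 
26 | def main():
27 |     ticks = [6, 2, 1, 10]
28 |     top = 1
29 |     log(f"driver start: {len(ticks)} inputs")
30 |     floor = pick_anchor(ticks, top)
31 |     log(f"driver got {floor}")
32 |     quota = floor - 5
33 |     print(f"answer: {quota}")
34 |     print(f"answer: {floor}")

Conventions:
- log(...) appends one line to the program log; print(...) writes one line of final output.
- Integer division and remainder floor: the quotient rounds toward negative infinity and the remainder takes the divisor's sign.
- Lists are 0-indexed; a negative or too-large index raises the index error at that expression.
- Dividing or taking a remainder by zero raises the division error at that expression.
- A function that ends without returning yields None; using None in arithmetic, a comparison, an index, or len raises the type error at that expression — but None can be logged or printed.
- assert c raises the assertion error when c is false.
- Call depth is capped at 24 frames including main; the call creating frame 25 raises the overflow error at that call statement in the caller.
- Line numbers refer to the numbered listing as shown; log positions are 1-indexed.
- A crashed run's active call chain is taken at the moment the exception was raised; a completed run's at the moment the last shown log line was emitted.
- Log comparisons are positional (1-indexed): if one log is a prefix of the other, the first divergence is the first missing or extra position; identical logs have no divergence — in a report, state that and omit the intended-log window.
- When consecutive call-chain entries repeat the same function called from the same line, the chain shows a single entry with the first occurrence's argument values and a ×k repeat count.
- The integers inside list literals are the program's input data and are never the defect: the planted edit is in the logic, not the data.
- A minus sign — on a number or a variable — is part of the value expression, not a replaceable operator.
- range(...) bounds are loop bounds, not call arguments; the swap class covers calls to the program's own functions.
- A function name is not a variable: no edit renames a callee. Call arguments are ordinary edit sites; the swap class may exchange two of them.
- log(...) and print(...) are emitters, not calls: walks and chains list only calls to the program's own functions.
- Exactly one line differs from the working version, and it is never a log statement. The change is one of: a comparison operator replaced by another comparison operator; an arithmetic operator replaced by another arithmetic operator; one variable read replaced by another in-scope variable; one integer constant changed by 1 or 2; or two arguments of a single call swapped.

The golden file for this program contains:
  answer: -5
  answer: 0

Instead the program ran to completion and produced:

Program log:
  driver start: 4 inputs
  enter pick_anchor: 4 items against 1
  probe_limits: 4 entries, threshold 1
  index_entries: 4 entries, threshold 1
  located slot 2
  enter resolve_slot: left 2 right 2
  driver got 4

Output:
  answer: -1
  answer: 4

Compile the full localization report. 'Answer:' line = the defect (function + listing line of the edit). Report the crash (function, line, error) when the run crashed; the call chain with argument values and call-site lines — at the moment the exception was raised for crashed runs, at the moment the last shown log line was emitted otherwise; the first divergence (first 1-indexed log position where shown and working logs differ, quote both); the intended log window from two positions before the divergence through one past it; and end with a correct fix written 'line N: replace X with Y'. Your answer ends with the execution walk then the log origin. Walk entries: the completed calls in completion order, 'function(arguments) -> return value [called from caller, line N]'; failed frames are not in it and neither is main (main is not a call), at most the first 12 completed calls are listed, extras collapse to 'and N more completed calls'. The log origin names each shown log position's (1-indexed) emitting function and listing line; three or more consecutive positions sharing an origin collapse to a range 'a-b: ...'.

Answer: the defect is in resolve_slot at line 17.
The tell: Log line 7 is where behavior first shows: 'driver got 4' appears instead of 'driver got 0'.
Call chain: main.
First divergence: position 7 — shown 'driver got 4', intended 'driver got 0'.
Intended log window:
  5: located slot 2
  6: enter resolve_slot: left 2 right 2
  7: driver got 0
Execution walk:
  index_entries([6, 2, 1, 10], 1) -> 2  [called from probe_limits, line 9]
  probe_limits([6, 2, 1, 10], 1) -> 2  [called from pick_anchor, line 22]
  resolve_slot(2, 2) -> 4  [called from pick_anchor, line 24]
  pick_anchor([6, 2, 1, 10], 1) -> 4  [called from main, line 30]
Log line origins:
  1: logged in main at line 29
  2: logged in pick_anchor at line 21
  3: logged in probe_limits at line 8
  4: logged in index_entries at line 2
  5: logged in probe_limits at line 10
  6: logged in resolve_slot at line 15
  7: logged in main at line 31
A correct fix: line 17: replace `+` with `%`.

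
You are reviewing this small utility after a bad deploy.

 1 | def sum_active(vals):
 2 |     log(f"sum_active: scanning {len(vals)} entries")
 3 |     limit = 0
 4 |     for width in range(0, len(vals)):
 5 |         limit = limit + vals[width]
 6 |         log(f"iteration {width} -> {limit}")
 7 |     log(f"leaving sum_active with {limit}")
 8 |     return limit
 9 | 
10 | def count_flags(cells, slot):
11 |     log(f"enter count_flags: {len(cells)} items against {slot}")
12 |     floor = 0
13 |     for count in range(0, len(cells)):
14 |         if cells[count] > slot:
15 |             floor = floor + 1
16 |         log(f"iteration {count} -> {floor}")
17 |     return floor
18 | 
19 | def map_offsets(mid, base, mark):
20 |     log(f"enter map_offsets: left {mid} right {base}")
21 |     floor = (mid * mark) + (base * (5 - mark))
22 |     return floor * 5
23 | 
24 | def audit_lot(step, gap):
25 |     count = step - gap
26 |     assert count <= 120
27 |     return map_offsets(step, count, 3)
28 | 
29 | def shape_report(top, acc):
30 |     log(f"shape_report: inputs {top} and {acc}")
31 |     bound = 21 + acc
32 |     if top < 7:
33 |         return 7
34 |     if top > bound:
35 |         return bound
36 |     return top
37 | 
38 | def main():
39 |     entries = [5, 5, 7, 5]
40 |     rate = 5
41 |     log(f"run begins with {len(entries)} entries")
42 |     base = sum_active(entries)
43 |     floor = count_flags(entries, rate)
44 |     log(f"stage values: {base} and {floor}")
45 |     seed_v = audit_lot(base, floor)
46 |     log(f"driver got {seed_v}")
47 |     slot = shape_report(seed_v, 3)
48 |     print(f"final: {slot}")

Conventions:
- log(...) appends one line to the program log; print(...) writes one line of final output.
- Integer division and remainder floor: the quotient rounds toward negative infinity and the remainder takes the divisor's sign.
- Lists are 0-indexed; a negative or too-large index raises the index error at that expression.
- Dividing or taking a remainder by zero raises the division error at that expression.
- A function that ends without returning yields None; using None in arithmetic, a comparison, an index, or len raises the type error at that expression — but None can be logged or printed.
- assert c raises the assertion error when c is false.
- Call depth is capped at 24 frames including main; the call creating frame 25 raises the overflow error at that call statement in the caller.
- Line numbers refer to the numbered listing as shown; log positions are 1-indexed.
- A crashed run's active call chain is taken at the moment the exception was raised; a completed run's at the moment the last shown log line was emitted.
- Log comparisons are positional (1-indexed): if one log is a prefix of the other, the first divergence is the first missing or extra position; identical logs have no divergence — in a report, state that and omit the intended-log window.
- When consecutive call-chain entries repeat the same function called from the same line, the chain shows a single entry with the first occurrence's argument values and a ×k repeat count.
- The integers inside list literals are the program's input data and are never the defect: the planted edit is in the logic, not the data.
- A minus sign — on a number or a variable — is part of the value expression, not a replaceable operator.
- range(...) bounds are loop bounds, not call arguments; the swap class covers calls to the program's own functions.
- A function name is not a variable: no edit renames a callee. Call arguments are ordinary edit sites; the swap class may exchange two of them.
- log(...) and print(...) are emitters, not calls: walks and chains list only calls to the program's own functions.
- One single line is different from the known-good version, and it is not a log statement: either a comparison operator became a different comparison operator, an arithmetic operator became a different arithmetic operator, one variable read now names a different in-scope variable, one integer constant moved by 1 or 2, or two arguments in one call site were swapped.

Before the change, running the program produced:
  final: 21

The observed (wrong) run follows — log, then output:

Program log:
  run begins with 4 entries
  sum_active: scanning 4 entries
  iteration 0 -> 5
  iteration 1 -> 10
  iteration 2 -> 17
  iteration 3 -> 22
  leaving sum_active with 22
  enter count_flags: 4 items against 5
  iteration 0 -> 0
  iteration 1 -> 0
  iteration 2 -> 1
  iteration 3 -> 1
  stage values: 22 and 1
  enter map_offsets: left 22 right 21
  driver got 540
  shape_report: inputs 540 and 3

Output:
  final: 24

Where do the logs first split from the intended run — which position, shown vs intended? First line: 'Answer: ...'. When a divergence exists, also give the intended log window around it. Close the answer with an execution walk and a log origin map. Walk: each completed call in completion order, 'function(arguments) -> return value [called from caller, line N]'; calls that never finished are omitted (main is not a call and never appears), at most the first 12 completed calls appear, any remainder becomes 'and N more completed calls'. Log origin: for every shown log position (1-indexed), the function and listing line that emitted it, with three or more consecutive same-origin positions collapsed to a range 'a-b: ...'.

Answer: position 15 — the shown line 'driver got 540' should read 'driver got 21'.
Intended log window:
  13: stage values: 22 and 1
  14: enter map_offsets: left 22 right 21
  15: driver got 21
  16: shape_report: inputs 21 and 3
Execution walk:
  sum_active([5, 5, 7, 5]) -> 22  [called from main, line 42]
  count_flags([5, 5, 7, 5], 5) -> 1  [called from main, line 43]
  map_offsets(22, 21, 3) -> 540  [called from audit_lot, line 27]
  audit_lot(22, 1) -> 540  [called from main, line 45]
  shape_report(540, 3) -> 24  [called from main, line 47]
Log line origins:
  1: from main, line 41
  2: from sum_active, line 2
  3-6: from sum_active, line 6
  7: from sum_active, line 7
  8: from count_flags, line 11
  9-12: from count_flags, line 16
  13: from main, line 44
  14: from map_offsets, line 20
  15: from main, line 46
  16: from shape_report, line 30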